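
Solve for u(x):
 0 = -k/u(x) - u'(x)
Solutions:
 u(x) = -sqrt(C1 - 2*k*x)
 u(x) = sqrt(C1 - 2*k*x)


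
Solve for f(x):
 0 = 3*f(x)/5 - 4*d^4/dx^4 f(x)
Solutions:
 f(x) = C1*exp(-sqrt(2)*3^(1/4)*5^(3/4)*x/10) + C2*exp(sqrt(2)*3^(1/4)*5^(3/4)*x/10) + C3*sin(sqrt(2)*3^(1/4)*5^(3/4)*x/10) + C4*cos(sqrt(2)*3^(1/4)*5^(3/4)*x/10)


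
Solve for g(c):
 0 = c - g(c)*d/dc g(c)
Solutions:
 g(c) = -sqrt(C1 + c^2)
 g(c) = sqrt(C1 + c^2)


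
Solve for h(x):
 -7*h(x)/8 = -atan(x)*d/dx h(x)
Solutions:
 h(x) = C1*exp(7*Integral(1/atan(x), x)/8)


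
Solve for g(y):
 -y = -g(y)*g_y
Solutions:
 g(y) = -sqrt(C1 + y^2)
 g(y) = sqrt(C1 + y^2)


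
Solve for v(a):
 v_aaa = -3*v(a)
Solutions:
 v(a) = C3*exp(-3^(1/3)*a) + (C1*sin(3^(5/6)*a/2) + C2*cos(3^(5/6)*a/2))*exp(3^(1/3)*a/2)


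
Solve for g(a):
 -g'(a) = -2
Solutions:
 g(a) = C1 + 2*a


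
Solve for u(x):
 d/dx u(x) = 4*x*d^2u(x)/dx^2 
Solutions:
 u(x) = C1 + C2*x^(5/4)


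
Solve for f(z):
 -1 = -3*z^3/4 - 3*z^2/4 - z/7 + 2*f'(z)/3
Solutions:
 f(z) = C1 + 9*z^4/32 + 3*z^3/8 + 3*z^2/28 - 3*z/2


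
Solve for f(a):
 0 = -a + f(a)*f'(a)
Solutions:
 f(a) = -sqrt(C1 + a^2)
 f(a) = sqrt(C1 + a^2)


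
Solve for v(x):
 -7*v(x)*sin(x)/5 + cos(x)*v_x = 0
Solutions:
 v(x) = C1/cos(x)^(7/5)


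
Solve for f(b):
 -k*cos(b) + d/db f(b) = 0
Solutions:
 f(b) = C1 + k*sin(b)


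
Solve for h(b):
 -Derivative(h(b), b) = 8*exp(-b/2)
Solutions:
 h(b) = C1 + 16*exp(-b/2)


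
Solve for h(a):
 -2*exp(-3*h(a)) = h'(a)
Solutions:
 h(a) = log(C1 - 6*a)/3
 h(a) = log((-3^(1/3) - 3^(5/6)*I)*(C1 - 2*a)^(1/3)/2)
 h(a) = log((-3^(1/3) + 3^(5/6)*I)*(C1 - 2*a)^(1/3)/2)


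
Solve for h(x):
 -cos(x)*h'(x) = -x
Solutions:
 h(x) = C1 + Integral(x/cos(x), x)


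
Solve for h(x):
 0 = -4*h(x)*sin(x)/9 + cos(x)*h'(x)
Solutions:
 h(x) = C1/cos(x)^(4/9)


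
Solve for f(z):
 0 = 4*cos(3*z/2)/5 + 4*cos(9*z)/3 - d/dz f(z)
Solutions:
 f(z) = C1 + 8*sin(3*z/2)/15 + 4*sin(9*z)/27


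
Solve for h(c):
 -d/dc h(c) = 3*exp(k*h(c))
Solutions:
 h(c) = Piecewise((log(1/(C1*k + 3*c*k))/k, Ne(k, 0)), (nan, True))
 h(c) = Piecewise((C1 - 3*c, Eq(k, 0)), (nan, True))


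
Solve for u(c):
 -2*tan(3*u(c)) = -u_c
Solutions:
 u(c) = -asin(C1*exp(6*c))/3 + pi/3
 u(c) = asin(C1*exp(6*c))/3


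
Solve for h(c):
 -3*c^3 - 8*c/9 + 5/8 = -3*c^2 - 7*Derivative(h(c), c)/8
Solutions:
 h(c) = C1 + 6*c^4/7 - 8*c^3/7 + 32*c^2/63 - 5*c/7


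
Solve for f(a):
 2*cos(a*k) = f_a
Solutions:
 f(a) = C1 + 2*sin(a*k)/k


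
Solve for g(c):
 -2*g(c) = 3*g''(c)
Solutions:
 g(c) = C1*sin(sqrt(6)*c/3) + C2*cos(sqrt(6)*c/3)


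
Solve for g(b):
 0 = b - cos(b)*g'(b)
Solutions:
 g(b) = C1 + Integral(b/cos(b), b)


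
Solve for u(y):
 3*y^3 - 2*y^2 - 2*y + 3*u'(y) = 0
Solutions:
 u(y) = C1 - y^4/4 + 2*y^3/9 + y^2/3


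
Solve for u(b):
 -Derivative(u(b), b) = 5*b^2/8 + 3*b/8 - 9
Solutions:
 u(b) = C1 - 5*b^3/24 - 3*b^2/16 + 9*b


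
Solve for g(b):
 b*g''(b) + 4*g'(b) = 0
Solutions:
 g(b) = C1 + C2/b^3


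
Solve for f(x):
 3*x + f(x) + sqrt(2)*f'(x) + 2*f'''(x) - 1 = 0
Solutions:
 f(x) = C1*exp(x*(-2*2^(1/6)*3^(2/3)/(9 + 2*sqrt(3)*sqrt(sqrt(2) + 27/4))^(1/3) + 6^(1/3)*(9 + 2*sqrt(3)*sqrt(sqrt(2) + 27/4))^(1/3))/12)*sin(sqrt(3)*x*(6*2^(1/6)/(27 + 2*sqrt(27*sqrt(2) + 729/4))^(1/3) + 2^(1/3)*(27 + 2*sqrt(27*sqrt(2) + 729/4))^(1/3))/12) + C2*exp(x*(-2*2^(1/6)*3^(2/3)/(9 + 2*sqrt(3)*sqrt(sqrt(2) + 27/4))^(1/3) + 6^(1/3)*(9 + 2*sqrt(3)*sqrt(sqrt(2) + 27/4))^(1/3))/12)*cos(sqrt(3)*x*(6*2^(1/6)/(27 + 2*sqrt(27*sqrt(2) + 729/4))^(1/3) + 2^(1/3)*(27 + 2*sqrt(27*sqrt(2) + 729/4))^(1/3))/12) + C3*exp(-x*(-2*2^(1/6)*3^(2/3)/(9 + 2*sqrt(3)*sqrt(sqrt(2) + 27/4))^(1/3) + 6^(1/3)*(9 + 2*sqrt(3)*sqrt(sqrt(2) + 27/4))^(1/3))/6) - 3*x + 1 + 3*sqrt(2)


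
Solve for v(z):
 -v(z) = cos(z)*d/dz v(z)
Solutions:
 v(z) = C1*sqrt(sin(z) - 1)/sqrt(sin(z) + 1)


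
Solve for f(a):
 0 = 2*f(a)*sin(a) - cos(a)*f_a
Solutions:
 f(a) = C1/cos(a)^2


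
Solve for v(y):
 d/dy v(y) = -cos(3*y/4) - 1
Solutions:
 v(y) = C1 - y - 4*sin(3*y/4)/3


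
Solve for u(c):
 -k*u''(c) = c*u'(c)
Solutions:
 u(c) = C1 + C2*sqrt(k)*erf(sqrt(2)*c*sqrt(1/k)/2)


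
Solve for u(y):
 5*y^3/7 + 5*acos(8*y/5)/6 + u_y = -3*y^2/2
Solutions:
 u(y) = C1 - 5*y^4/28 - y^3/2 - 5*y*acos(8*y/5)/6 + 5*sqrt(25 - 64*y^2)/48


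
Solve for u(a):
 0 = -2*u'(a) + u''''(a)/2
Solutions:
 u(a) = C1 + C4*exp(2^(2/3)*a) + (C2*sin(2^(2/3)*sqrt(3)*a/2) + C3*cos(2^(2/3)*sqrt(3)*a/2))*exp(-2^(2/3)*a/2)


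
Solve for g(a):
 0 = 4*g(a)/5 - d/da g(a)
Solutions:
 g(a) = C1*exp(4*a/5)


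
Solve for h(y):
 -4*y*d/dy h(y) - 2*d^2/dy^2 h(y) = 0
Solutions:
 h(y) = C1 + C2*erf(y)


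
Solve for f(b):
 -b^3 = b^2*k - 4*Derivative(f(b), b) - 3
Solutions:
 f(b) = C1 + b^4/16 + b^3*k/12 - 3*b/4


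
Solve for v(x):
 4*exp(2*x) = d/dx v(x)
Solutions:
 v(x) = C1 + 2*exp(2*x)


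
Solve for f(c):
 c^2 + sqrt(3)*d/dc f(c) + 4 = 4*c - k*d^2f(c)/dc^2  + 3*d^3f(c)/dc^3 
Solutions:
 f(c) = C1 + C2*exp(c*(k - sqrt(k^2 + 12*sqrt(3)))/6) + C3*exp(c*(k + sqrt(k^2 + 12*sqrt(3)))/6) - sqrt(3)*c^3/9 + c^2*k/3 + 2*sqrt(3)*c^2/3 - 2*sqrt(3)*c*k^2/9 - 4*c*k/3 - 4*sqrt(3)*c/3 - 2*c


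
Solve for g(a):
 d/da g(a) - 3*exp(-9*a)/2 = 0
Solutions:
 g(a) = C1 - exp(-9*a)/6


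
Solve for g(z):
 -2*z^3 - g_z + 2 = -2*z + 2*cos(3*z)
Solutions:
 g(z) = C1 - z^4/2 + z^2 + 2*z - 2*sin(3*z)/3


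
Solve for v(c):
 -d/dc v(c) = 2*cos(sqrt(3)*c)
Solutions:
 v(c) = C1 - 2*sqrt(3)*sin(sqrt(3)*c)/3


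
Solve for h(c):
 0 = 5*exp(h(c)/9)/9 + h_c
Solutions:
 h(c) = 9*log(1/(C1 + 5*c)) + 36*log(3)


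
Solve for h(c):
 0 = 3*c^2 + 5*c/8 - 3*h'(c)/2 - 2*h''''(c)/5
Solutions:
 h(c) = C1 + C4*exp(-30^(1/3)*c/2) + 2*c^3/3 + 5*c^2/24 + (C2*sin(10^(1/3)*3^(5/6)*c/4) + C3*cos(10^(1/3)*3^(5/6)*c/4))*exp(30^(1/3)*c/4)


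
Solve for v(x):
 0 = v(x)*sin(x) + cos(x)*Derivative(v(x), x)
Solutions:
 v(x) = C1*cos(x)


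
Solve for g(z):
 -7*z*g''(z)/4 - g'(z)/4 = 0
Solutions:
 g(z) = C1 + C2*z^(6/7)


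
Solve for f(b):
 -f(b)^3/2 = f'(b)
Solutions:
 f(b) = -sqrt(-1/(C1 - b))
 f(b) = sqrt(-1/(C1 - b))


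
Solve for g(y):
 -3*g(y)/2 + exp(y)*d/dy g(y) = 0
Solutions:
 g(y) = C1*exp(-3*exp(-y)/2)


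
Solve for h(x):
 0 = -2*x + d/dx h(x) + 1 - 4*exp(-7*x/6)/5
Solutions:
 h(x) = C1 + x^2 - x - 24*exp(-7*x/6)/35


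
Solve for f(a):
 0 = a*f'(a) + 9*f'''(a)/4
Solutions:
 f(a) = C1 + Integral(C2*airyai(-2^(2/3)*3^(1/3)*a/3) + C3*airybi(-2^(2/3)*3^(1/3)*a/3), a)


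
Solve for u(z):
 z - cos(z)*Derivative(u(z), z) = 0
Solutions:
 u(z) = C1 + Integral(z/cos(z), z)


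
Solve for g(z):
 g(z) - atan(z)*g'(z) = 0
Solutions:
 g(z) = C1*exp(Integral(1/atan(z), z))


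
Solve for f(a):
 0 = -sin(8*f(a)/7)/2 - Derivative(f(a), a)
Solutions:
 a/2 + 7*log(cos(8*f(a)/7) - 1)/16 - 7*log(cos(8*f(a)/7) + 1)/16 = C1


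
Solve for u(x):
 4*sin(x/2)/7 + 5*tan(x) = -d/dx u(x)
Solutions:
 u(x) = C1 + 5*log(cos(x)) + 8*cos(x/2)/7


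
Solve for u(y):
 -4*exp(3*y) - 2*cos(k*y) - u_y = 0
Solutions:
 u(y) = C1 - 4*exp(3*y)/3 - 2*sin(k*y)/k


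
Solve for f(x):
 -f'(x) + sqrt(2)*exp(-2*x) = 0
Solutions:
 f(x) = C1 - sqrt(2)*exp(-2*x)/2


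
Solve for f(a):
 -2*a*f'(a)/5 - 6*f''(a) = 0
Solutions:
 f(a) = C1 + C2*erf(sqrt(30)*a/30)


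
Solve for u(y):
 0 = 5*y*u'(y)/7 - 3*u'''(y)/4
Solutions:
 u(y) = C1 + Integral(C2*airyai(20^(1/3)*21^(2/3)*y/21) + C3*airybi(20^(1/3)*21^(2/3)*y/21), y)


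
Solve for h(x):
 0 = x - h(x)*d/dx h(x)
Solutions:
 h(x) = -sqrt(C1 + x^2)
 h(x) = sqrt(C1 + x^2)


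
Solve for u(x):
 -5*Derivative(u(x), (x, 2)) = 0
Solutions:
 u(x) = C1 + C2*x


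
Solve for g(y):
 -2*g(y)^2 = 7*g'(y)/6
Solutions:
 g(y) = 7/(C1 + 12*y)


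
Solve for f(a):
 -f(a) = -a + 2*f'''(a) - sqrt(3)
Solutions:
 f(a) = C3*exp(-2^(2/3)*a/2) + a + (C1*sin(2^(2/3)*sqrt(3)*a/4) + C2*cos(2^(2/3)*sqrt(3)*a/4))*exp(2^(2/3)*a/4) + sqrt(3)


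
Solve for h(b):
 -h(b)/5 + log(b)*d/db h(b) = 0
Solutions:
 h(b) = C1*exp(li(b)/5)


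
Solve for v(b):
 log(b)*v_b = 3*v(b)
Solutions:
 v(b) = C1*exp(3*li(b))


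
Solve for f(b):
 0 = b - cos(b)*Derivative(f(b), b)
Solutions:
 f(b) = C1 + Integral(b/cos(b), b)


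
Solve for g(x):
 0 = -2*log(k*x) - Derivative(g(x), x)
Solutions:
 g(x) = C1 - 2*x*log(k*x) + 2*x


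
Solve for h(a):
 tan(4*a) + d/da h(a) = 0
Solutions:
 h(a) = C1 + log(cos(4*a))/4


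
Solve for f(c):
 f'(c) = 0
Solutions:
 f(c) = C1


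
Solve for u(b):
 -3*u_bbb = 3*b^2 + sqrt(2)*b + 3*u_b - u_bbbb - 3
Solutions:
 u(b) = C1 + C2*exp(b*(-2^(2/3)*(sqrt(21) + 5)^(1/3)/4 - 2^(1/3)/(2*(sqrt(21) + 5)^(1/3)) + 1))*sin(2^(1/3)*sqrt(3)*b*(-2^(1/3)*(sqrt(21) + 5)^(1/3) + 2/(sqrt(21) + 5)^(1/3))/4) + C3*exp(b*(-2^(2/3)*(sqrt(21) + 5)^(1/3)/4 - 2^(1/3)/(2*(sqrt(21) + 5)^(1/3)) + 1))*cos(2^(1/3)*sqrt(3)*b*(-2^(1/3)*(sqrt(21) + 5)^(1/3) + 2/(sqrt(21) + 5)^(1/3))/4) + C4*exp(b*(2^(1/3)/(sqrt(21) + 5)^(1/3) + 1 + 2^(2/3)*(sqrt(21) + 5)^(1/3)/2)) - b^3/3 - sqrt(2)*b^2/6 + 3*b


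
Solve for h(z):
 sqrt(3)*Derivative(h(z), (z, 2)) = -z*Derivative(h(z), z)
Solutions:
 h(z) = C1 + C2*erf(sqrt(2)*3^(3/4)*z/6)


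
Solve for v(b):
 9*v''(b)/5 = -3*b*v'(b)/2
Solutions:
 v(b) = C1 + C2*erf(sqrt(15)*b/6)


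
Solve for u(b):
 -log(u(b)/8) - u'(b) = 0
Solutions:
 -Integral(1/(-log(_y) + 3*log(2)), (_y, u(b))) = C1 - b


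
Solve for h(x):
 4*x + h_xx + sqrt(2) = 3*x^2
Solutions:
 h(x) = C1 + C2*x + x^4/4 - 2*x^3/3 - sqrt(2)*x^2/2


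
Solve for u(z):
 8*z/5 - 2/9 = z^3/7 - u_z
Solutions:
 u(z) = C1 + z^4/28 - 4*z^2/5 + 2*z/9


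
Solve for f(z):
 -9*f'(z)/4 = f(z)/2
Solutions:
 f(z) = C1*exp(-2*z/9)


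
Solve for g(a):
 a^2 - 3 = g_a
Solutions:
 g(a) = C1 + a^3/3 - 3*a


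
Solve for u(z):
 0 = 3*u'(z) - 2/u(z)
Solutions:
 u(z) = -sqrt(C1 + 12*z)/3
 u(z) = sqrt(C1 + 12*z)/3


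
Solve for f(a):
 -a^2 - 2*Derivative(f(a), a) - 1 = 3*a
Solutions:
 f(a) = C1 - a^3/6 - 3*a^2/4 - a/2


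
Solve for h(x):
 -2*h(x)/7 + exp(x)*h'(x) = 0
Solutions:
 h(x) = C1*exp(-2*exp(-x)/7)


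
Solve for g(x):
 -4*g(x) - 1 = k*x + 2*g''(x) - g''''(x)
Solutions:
 g(x) = C1*exp(-x*sqrt(1 + sqrt(5))) + C2*exp(x*sqrt(1 + sqrt(5))) + C3*sin(x*sqrt(-1 + sqrt(5))) + C4*cos(x*sqrt(-1 + sqrt(5))) - k*x/4 - 1/4


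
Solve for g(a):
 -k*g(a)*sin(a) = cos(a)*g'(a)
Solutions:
 g(a) = C1*exp(k*log(cos(a)))


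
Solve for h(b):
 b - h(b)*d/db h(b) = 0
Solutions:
 h(b) = -sqrt(C1 + b^2)
 h(b) = sqrt(C1 + b^2)


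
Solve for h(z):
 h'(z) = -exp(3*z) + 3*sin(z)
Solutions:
 h(z) = C1 - exp(3*z)/3 - 3*cos(z)


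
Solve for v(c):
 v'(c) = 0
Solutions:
 v(c) = C1


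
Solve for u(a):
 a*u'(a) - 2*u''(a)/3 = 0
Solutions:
 u(a) = C1 + C2*erfi(sqrt(3)*a/2)


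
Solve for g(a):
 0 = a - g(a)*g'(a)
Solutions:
 g(a) = -sqrt(C1 + a^2)
 g(a) = sqrt(C1 + a^2)


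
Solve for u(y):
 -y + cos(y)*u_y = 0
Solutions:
 u(y) = C1 + Integral(y/cos(y), y)


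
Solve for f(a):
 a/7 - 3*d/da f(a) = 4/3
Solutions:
 f(a) = C1 + a^2/42 - 4*a/9


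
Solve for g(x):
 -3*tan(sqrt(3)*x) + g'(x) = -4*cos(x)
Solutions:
 g(x) = C1 - sqrt(3)*log(cos(sqrt(3)*x)) - 4*sin(x)


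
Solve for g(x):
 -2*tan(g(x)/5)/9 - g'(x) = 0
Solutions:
 g(x) = -5*asin(C1*exp(-2*x/45)) + 5*pi
 g(x) = 5*asin(C1*exp(-2*x/45))


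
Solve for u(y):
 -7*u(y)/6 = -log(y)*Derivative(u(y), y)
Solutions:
 u(y) = C1*exp(7*li(y)/6)


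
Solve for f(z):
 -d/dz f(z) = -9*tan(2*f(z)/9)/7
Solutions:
 f(z) = -9*asin(C1*exp(2*z/7))/2 + 9*pi/2
 f(z) = 9*asin(C1*exp(2*z/7))/2


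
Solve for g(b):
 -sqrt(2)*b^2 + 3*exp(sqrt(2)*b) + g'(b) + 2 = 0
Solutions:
 g(b) = C1 + sqrt(2)*b^3/3 - 2*b - 3*sqrt(2)*exp(sqrt(2)*b)/2


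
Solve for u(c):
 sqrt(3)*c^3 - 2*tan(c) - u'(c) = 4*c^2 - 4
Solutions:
 u(c) = C1 + sqrt(3)*c^4/4 - 4*c^3/3 + 4*c + 2*log(cos(c))


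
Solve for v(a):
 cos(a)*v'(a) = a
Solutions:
 v(a) = C1 + Integral(a/cos(a), a)


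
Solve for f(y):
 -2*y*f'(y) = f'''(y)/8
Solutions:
 f(y) = C1 + Integral(C2*airyai(-2*2^(1/3)*y) + C3*airybi(-2*2^(1/3)*y), y)


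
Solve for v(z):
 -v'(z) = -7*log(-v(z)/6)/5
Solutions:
 -5*Integral(1/(log(-_y) - log(6)), (_y, v(z)))/7 = C1 - z


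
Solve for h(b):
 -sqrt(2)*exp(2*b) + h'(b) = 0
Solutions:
 h(b) = C1 + sqrt(2)*exp(2*b)/2


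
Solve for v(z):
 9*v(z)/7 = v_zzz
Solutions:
 v(z) = C3*exp(21^(2/3)*z/7) + (C1*sin(3*3^(1/6)*7^(2/3)*z/14) + C2*cos(3*3^(1/6)*7^(2/3)*z/14))*exp(-21^(2/3)*z/14)


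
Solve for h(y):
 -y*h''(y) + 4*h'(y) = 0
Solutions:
 h(y) = C1 + C2*y^5


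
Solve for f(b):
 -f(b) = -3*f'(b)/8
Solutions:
 f(b) = C1*exp(8*b/3)


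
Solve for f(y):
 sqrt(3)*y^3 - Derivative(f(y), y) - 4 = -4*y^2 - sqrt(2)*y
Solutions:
 f(y) = C1 + sqrt(3)*y^4/4 + 4*y^3/3 + sqrt(2)*y^2/2 - 4*y


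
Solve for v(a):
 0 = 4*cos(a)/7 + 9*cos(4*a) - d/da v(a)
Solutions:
 v(a) = C1 + 4*sin(a)/7 + 9*sin(4*a)/4


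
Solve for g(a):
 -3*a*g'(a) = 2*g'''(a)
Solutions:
 g(a) = C1 + Integral(C2*airyai(-2^(2/3)*3^(1/3)*a/2) + C3*airybi(-2^(2/3)*3^(1/3)*a/2), a)


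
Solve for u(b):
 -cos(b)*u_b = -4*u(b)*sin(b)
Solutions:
 u(b) = C1/cos(b)^4


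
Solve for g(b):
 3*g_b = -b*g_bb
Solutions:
 g(b) = C1 + C2/b^2


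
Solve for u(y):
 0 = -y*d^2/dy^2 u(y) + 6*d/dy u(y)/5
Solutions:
 u(y) = C1 + C2*y^(11/5)


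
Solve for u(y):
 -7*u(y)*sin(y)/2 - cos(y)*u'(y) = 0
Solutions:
 u(y) = C1*cos(y)^(7/2)


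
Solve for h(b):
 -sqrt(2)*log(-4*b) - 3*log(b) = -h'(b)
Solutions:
 h(b) = C1 + b*(sqrt(2) + 3)*log(b) + b*(-3 - sqrt(2) + 2*sqrt(2)*log(2) + sqrt(2)*I*pi)


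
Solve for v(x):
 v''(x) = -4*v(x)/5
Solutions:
 v(x) = C1*sin(2*sqrt(5)*x/5) + C2*cos(2*sqrt(5)*x/5)


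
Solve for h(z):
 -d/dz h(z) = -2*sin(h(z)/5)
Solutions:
 -2*z + 5*log(cos(h(z)/5) - 1)/2 - 5*log(cos(h(z)/5) + 1)/2 = C1


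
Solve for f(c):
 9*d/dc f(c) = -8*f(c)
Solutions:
 f(c) = C1*exp(-8*c/9)


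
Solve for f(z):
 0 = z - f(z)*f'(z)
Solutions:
 f(z) = -sqrt(C1 + z^2)
 f(z) = sqrt(C1 + z^2)


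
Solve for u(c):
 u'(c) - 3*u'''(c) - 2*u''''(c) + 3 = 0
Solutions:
 u(c) = C1 + C4*exp(c/2) - 3*c + (C2 + C3*c)*exp(-c)


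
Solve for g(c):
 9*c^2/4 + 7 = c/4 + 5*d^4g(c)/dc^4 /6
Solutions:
 g(c) = C1 + C2*c + C3*c^2 + C4*c^3 + 3*c^6/400 - c^5/400 + 7*c^4/20


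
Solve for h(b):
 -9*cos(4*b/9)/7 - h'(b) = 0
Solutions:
 h(b) = C1 - 81*sin(4*b/9)/28


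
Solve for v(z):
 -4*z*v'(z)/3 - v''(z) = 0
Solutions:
 v(z) = C1 + C2*erf(sqrt(6)*z/3)


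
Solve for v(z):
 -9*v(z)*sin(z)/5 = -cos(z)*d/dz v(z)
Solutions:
 v(z) = C1/cos(z)^(9/5)


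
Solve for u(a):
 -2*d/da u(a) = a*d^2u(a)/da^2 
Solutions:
 u(a) = C1 + C2/a


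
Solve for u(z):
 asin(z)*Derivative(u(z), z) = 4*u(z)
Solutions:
 u(z) = C1*exp(4*Integral(1/asin(z), z))


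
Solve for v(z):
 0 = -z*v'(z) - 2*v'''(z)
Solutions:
 v(z) = C1 + Integral(C2*airyai(-2^(2/3)*z/2) + C3*airybi(-2^(2/3)*z/2), z)


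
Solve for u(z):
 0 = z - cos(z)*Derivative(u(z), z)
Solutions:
 u(z) = C1 + Integral(z/cos(z), z)


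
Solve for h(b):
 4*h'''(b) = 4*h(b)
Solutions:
 h(b) = C3*exp(b) + (C1*sin(sqrt(3)*b/2) + C2*cos(sqrt(3)*b/2))*exp(-b/2)


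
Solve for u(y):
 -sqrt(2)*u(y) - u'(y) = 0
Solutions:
 u(y) = C1*exp(-sqrt(2)*y)


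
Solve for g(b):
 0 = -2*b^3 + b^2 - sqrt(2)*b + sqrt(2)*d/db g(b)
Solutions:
 g(b) = C1 + sqrt(2)*b^4/4 - sqrt(2)*b^3/6 + b^2/2


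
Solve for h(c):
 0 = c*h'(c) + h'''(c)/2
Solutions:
 h(c) = C1 + Integral(C2*airyai(-2^(1/3)*c) + C3*airybi(-2^(1/3)*c), c)


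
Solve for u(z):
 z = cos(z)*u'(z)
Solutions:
 u(z) = C1 + Integral(z/cos(z), z)


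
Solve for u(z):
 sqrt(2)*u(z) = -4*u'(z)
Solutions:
 u(z) = C1*exp(-sqrt(2)*z/4)


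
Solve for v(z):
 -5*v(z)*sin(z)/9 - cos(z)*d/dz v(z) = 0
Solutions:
 v(z) = C1*cos(z)^(5/9)


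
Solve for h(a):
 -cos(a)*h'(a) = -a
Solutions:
 h(a) = C1 + Integral(a/cos(a), a)


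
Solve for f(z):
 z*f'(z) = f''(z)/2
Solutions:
 f(z) = C1 + C2*erfi(z)


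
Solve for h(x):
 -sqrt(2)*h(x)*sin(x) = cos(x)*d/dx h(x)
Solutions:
 h(x) = C1*cos(x)^(sqrt(2))


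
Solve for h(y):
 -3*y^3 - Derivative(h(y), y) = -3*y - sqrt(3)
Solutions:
 h(y) = C1 - 3*y^4/4 + 3*y^2/2 + sqrt(3)*y


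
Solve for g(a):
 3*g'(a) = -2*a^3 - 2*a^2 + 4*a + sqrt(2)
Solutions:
 g(a) = C1 - a^4/6 - 2*a^3/9 + 2*a^2/3 + sqrt(2)*a/3


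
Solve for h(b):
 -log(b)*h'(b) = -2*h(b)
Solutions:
 h(b) = C1*exp(2*li(b))


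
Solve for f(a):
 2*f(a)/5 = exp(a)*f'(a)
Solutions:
 f(a) = C1*exp(-2*exp(-a)/5)


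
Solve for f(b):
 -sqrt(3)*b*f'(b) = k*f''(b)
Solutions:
 f(b) = C1 + C2*sqrt(k)*erf(sqrt(2)*3^(1/4)*b*sqrt(1/k)/2)


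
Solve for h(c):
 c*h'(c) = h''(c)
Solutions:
 h(c) = C1 + C2*erfi(sqrt(2)*c/2)


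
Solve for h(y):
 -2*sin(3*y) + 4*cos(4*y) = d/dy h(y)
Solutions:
 h(y) = C1 + sin(4*y) + 2*cos(3*y)/3


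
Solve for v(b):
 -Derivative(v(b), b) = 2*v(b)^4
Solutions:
 v(b) = (-3^(2/3) - 3*3^(1/6)*I)*(1/(C1 + 2*b))^(1/3)/6
 v(b) = (-3^(2/3) + 3*3^(1/6)*I)*(1/(C1 + 2*b))^(1/3)/6
 v(b) = (1/(C1 + 6*b))^(1/3)


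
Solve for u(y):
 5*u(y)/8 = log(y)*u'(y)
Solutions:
 u(y) = C1*exp(5*li(y)/8)


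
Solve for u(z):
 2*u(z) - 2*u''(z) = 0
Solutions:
 u(z) = C1*exp(-z) + C2*exp(z)


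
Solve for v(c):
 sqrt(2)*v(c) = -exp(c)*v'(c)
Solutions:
 v(c) = C1*exp(sqrt(2)*exp(-c))


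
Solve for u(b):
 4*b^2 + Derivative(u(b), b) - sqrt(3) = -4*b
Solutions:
 u(b) = C1 - 4*b^3/3 - 2*b^2 + sqrt(3)*b


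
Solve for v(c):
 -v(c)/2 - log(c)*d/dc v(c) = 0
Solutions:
 v(c) = C1*exp(-li(c)/2)


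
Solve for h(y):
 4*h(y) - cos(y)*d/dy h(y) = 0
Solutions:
 h(y) = C1*(sin(y)^2 + 2*sin(y) + 1)/(sin(y)^2 - 2*sin(y) + 1)


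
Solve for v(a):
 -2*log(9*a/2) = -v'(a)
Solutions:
 v(a) = C1 + 2*a*log(a) - 2*a + a*log(81/4)


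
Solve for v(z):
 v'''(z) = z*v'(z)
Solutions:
 v(z) = C1 + Integral(C2*airyai(z) + C3*airybi(z), z)


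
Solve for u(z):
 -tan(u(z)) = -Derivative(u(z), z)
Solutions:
 u(z) = pi - asin(C1*exp(z))
 u(z) = asin(C1*exp(z))


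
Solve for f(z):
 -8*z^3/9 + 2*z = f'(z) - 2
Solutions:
 f(z) = C1 - 2*z^4/9 + z^2 + 2*z


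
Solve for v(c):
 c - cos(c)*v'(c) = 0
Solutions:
 v(c) = C1 + Integral(c/cos(c), c)


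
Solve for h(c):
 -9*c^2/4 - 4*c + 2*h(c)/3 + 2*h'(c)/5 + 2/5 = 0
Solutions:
 h(c) = C1*exp(-5*c/3) + 27*c^2/8 + 39*c/20 - 177/100


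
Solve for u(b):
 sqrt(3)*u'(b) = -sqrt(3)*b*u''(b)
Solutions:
 u(b) = C1 + C2*log(b)


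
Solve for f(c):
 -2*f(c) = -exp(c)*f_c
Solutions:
 f(c) = C1*exp(-2*exp(-c))


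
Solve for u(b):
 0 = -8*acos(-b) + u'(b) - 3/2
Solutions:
 u(b) = C1 + 8*b*acos(-b) + 3*b/2 + 8*sqrt(1 - b^2)


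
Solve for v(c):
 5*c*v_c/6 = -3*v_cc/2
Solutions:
 v(c) = C1 + C2*erf(sqrt(10)*c/6)


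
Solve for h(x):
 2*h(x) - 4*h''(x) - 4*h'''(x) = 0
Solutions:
 h(x) = C1*exp(-x*(2*2^(2/3)/(3*sqrt(57) + 23)^(1/3) + 4 + 2^(1/3)*(3*sqrt(57) + 23)^(1/3))/12)*sin(2^(1/3)*sqrt(3)*x*(-(3*sqrt(57) + 23)^(1/3) + 2*2^(1/3)/(3*sqrt(57) + 23)^(1/3))/12) + C2*exp(-x*(2*2^(2/3)/(3*sqrt(57) + 23)^(1/3) + 4 + 2^(1/3)*(3*sqrt(57) + 23)^(1/3))/12)*cos(2^(1/3)*sqrt(3)*x*(-(3*sqrt(57) + 23)^(1/3) + 2*2^(1/3)/(3*sqrt(57) + 23)^(1/3))/12) + C3*exp(x*(-2 + 2*2^(2/3)/(3*sqrt(57) + 23)^(1/3) + 2^(1/3)*(3*sqrt(57) + 23)^(1/3))/6)


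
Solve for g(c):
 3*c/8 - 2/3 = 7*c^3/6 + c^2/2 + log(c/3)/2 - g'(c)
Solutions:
 g(c) = C1 + 7*c^4/24 + c^3/6 - 3*c^2/16 + c*log(c)/2 - c*log(3)/2 + c/6


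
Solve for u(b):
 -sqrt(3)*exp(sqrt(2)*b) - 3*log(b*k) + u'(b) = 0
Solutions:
 u(b) = C1 + 3*b*log(b*k) - 3*b + sqrt(6)*exp(sqrt(2)*b)/2


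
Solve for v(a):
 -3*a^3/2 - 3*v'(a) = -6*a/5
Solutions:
 v(a) = C1 - a^4/8 + a^2/5


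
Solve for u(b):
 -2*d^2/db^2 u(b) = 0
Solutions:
 u(b) = C1 + C2*b


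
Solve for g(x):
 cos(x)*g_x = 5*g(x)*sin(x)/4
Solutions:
 g(x) = C1/cos(x)^(5/4)


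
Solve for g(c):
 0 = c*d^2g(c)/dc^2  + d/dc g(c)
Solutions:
 g(c) = C1 + C2*log(c)


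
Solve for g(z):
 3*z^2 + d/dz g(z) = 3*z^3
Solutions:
 g(z) = C1 + 3*z^4/4 - z^3


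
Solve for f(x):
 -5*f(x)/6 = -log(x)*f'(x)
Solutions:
 f(x) = C1*exp(5*li(x)/6)


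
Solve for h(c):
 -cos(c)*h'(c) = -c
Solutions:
 h(c) = C1 + Integral(c/cos(c), c)


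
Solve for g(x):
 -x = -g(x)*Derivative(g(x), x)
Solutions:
 g(x) = -sqrt(C1 + x^2)
 g(x) = sqrt(C1 + x^2)


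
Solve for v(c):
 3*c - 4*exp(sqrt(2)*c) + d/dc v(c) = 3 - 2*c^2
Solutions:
 v(c) = C1 - 2*c^3/3 - 3*c^2/2 + 3*c + 2*sqrt(2)*exp(sqrt(2)*c)


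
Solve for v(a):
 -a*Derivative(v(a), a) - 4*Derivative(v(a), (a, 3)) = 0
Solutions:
 v(a) = C1 + Integral(C2*airyai(-2^(1/3)*a/2) + C3*airybi(-2^(1/3)*a/2), a)


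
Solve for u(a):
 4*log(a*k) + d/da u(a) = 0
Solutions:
 u(a) = C1 - 4*a*log(a*k) + 4*a


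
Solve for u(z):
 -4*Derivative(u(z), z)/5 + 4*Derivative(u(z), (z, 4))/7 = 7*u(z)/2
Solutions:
 u(z) = (C1/sqrt(exp(30^(2/3)*z*sqrt(-7^(2/3)*(18 + sqrt(184074))^(1/3) + 35*210^(1/3)/(18 + sqrt(184074))^(1/3) + 12*7^(5/6)/sqrt(-35*30^(1/3)/(18 + sqrt(184074))^(1/3) + 7^(1/3)*(18 + sqrt(184074))^(1/3)))/30)) + C2*sqrt(exp(30^(2/3)*z*sqrt(-7^(2/3)*(18 + sqrt(184074))^(1/3) + 35*210^(1/3)/(18 + sqrt(184074))^(1/3) + 12*7^(5/6)/sqrt(-35*30^(1/3)/(18 + sqrt(184074))^(1/3) + 7^(1/3)*(18 + sqrt(184074))^(1/3)))/30)))*exp(30^(2/3)*7^(1/6)*z*sqrt(-35*30^(1/3)/(18 + sqrt(184074))^(1/3) + 7^(1/3)*(18 + sqrt(184074))^(1/3))/60) + (C3*sin(30^(2/3)*z*sqrt(-35*210^(1/3)/(18 + sqrt(184074))^(1/3) + 7^(2/3)*(18 + sqrt(184074))^(1/3) + 12*7^(5/6)/sqrt(-35*30^(1/3)/(18 + sqrt(184074))^(1/3) + 7^(1/3)*(18 + sqrt(184074))^(1/3)))/60) + C4*cos(30^(2/3)*z*sqrt(-35*210^(1/3)/(18 + sqrt(184074))^(1/3) + 7^(2/3)*(18 + sqrt(184074))^(1/3) + 12*7^(5/6)/sqrt(-35*30^(1/3)/(18 + sqrt(184074))^(1/3) + 7^(1/3)*(18 + sqrt(184074))^(1/3)))/60))*exp(-30^(2/3)*7^(1/6)*z*sqrt(-35*30^(1/3)/(18 + sqrt(184074))^(1/3) + 7^(1/3)*(18 + sqrt(184074))^(1/3))/60)


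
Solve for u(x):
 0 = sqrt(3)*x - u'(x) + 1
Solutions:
 u(x) = C1 + sqrt(3)*x^2/2 + x


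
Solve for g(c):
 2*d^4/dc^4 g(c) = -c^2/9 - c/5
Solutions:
 g(c) = C1 + C2*c + C3*c^2 + C4*c^3 - c^6/6480 - c^5/1200


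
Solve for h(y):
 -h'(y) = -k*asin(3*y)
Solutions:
 h(y) = C1 + k*(y*asin(3*y) + sqrt(1 - 9*y^2)/3)


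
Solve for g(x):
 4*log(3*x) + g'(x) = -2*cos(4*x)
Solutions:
 g(x) = C1 - 4*x*log(x) - 4*x*log(3) + 4*x - sin(4*x)/2


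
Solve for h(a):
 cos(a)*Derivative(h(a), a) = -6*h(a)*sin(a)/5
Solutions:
 h(a) = C1*cos(a)^(6/5)


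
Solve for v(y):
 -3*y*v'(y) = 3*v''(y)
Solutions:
 v(y) = C1 + C2*erf(sqrt(2)*y/2)


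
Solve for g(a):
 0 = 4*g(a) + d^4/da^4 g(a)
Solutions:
 g(a) = (C1*sin(a) + C2*cos(a))*exp(-a) + (C3*sin(a) + C4*cos(a))*exp(a)


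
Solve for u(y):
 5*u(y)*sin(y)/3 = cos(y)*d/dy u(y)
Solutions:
 u(y) = C1/cos(y)^(5/3)


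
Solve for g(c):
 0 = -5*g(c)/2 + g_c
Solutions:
 g(c) = C1*exp(5*c/2)


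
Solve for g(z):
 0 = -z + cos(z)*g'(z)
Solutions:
 g(z) = C1 + Integral(z/cos(z), z)


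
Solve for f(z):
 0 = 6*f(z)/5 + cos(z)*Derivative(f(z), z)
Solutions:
 f(z) = C1*(sin(z) - 1)^(3/5)/(sin(z) + 1)^(3/5)


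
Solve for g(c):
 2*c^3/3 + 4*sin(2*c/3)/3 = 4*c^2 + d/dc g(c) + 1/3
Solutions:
 g(c) = C1 + c^4/6 - 4*c^3/3 - c/3 - 2*cos(2*c/3)


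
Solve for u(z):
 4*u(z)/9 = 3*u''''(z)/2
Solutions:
 u(z) = C1*exp(-2^(3/4)*3^(1/4)*z/3) + C2*exp(2^(3/4)*3^(1/4)*z/3) + C3*sin(2^(3/4)*3^(1/4)*z/3) + C4*cos(2^(3/4)*3^(1/4)*z/3)


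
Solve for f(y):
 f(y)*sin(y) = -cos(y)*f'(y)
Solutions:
 f(y) = C1*cos(y)


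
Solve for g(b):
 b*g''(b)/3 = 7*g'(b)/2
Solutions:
 g(b) = C1 + C2*b^(23/2)


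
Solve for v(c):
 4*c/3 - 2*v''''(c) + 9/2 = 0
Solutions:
 v(c) = C1 + C2*c + C3*c^2 + C4*c^3 + c^5/180 + 3*c^4/32


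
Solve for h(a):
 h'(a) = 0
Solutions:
 h(a) = C1


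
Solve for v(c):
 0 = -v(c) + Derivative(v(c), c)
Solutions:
 v(c) = C1*exp(c)


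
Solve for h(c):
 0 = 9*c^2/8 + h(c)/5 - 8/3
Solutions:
 h(c) = 40/3 - 45*c^2/8


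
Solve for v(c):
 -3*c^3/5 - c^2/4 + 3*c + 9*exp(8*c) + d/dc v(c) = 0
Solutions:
 v(c) = C1 + 3*c^4/20 + c^3/12 - 3*c^2/2 - 9*exp(8*c)/8


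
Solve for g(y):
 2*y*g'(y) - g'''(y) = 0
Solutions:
 g(y) = C1 + Integral(C2*airyai(2^(1/3)*y) + C3*airybi(2^(1/3)*y), y)


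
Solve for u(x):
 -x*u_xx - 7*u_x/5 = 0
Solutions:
 u(x) = C1 + C2/x^(2/5)


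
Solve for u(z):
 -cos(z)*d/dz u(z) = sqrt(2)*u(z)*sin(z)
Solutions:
 u(z) = C1*cos(z)^(sqrt(2))


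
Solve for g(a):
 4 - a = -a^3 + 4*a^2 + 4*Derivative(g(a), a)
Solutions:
 g(a) = C1 + a^4/16 - a^3/3 - a^2/8 + a


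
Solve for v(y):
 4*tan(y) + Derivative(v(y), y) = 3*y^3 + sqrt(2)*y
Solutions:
 v(y) = C1 + 3*y^4/4 + sqrt(2)*y^2/2 + 4*log(cos(y))


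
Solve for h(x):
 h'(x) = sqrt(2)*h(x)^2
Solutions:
 h(x) = -1/(C1 + sqrt(2)*x)


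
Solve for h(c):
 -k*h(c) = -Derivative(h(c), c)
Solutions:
 h(c) = C1*exp(c*k)


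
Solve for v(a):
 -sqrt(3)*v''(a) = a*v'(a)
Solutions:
 v(a) = C1 + C2*erf(sqrt(2)*3^(3/4)*a/6)


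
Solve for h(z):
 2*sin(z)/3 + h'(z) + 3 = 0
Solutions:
 h(z) = C1 - 3*z + 2*cos(z)/3


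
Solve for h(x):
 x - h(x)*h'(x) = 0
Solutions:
 h(x) = -sqrt(C1 + x^2)
 h(x) = sqrt(C1 + x^2)


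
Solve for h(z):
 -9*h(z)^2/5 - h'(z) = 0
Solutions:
 h(z) = 5/(C1 + 9*z)


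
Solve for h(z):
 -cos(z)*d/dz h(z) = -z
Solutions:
 h(z) = C1 + Integral(z/cos(z), z)


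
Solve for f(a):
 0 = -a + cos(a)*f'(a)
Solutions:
 f(a) = C1 + Integral(a/cos(a), a)


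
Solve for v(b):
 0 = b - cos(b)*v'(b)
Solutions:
 v(b) = C1 + Integral(b/cos(b), b)


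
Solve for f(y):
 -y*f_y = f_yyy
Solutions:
 f(y) = C1 + Integral(C2*airyai(-y) + C3*airybi(-y), y)


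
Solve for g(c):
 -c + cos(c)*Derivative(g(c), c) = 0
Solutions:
 g(c) = C1 + Integral(c/cos(c), c)


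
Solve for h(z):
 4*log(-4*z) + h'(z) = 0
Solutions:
 h(z) = C1 - 4*z*log(-z) + 4*z*(1 - 2*log(2))


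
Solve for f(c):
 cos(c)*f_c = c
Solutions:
 f(c) = C1 + Integral(c/cos(c), c)


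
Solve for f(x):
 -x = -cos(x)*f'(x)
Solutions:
 f(x) = C1 + Integral(x/cos(x), x)


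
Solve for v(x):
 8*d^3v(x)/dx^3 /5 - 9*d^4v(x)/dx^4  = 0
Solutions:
 v(x) = C1 + C2*x + C3*x^2 + C4*exp(8*x/45)


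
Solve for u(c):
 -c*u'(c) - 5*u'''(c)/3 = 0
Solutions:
 u(c) = C1 + Integral(C2*airyai(-3^(1/3)*5^(2/3)*c/5) + C3*airybi(-3^(1/3)*5^(2/3)*c/5), c)


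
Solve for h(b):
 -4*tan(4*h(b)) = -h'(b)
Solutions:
 h(b) = -asin(C1*exp(16*b))/4 + pi/4
 h(b) = asin(C1*exp(16*b))/4


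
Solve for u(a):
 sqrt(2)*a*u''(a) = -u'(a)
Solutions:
 u(a) = C1 + C2*a^(1 - sqrt(2)/2)


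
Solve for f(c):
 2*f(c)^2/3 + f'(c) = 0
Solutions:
 f(c) = 3/(C1 + 2*c)


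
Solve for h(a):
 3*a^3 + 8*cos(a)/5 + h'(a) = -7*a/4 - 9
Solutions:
 h(a) = C1 - 3*a^4/4 - 7*a^2/8 - 9*a - 8*sin(a)/5


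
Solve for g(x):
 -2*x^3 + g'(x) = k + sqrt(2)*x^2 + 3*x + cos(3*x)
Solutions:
 g(x) = C1 + k*x + x^4/2 + sqrt(2)*x^3/3 + 3*x^2/2 + sin(3*x)/3


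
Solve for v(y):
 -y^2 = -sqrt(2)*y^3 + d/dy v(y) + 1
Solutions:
 v(y) = C1 + sqrt(2)*y^4/4 - y^3/3 - y


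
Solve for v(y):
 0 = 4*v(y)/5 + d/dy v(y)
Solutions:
 v(y) = C1*exp(-4*y/5)


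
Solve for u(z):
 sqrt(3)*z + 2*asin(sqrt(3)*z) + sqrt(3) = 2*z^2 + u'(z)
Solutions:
 u(z) = C1 - 2*z^3/3 + sqrt(3)*z^2/2 + 2*z*asin(sqrt(3)*z) + sqrt(3)*z + 2*sqrt(3)*sqrt(1 - 3*z^2)/3


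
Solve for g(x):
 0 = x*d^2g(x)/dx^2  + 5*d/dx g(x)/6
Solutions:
 g(x) = C1 + C2*x^(1/6)


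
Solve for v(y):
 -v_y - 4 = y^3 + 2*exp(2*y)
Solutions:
 v(y) = C1 - y^4/4 - 4*y - exp(2*y)


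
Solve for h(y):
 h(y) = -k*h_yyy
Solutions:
 h(y) = C1*exp(y*(-1/k)^(1/3)) + C2*exp(y*(-1/k)^(1/3)*(-1 + sqrt(3)*I)/2) + C3*exp(-y*(-1/k)^(1/3)*(1 + sqrt(3)*I)/2)


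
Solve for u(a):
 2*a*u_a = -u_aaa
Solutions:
 u(a) = C1 + Integral(C2*airyai(-2^(1/3)*a) + C3*airybi(-2^(1/3)*a), a)


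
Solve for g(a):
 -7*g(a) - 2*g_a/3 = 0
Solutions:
 g(a) = C1*exp(-21*a/2)


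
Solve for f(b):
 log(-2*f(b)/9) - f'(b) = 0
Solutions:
 -Integral(1/(log(-_y) - 2*log(3) + log(2)), (_y, f(b))) = C1 - b


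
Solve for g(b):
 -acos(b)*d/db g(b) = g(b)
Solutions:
 g(b) = C1*exp(-Integral(1/acos(b), b))


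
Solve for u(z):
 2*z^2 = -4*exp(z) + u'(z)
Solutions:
 u(z) = C1 + 2*z^3/3 + 4*exp(z)


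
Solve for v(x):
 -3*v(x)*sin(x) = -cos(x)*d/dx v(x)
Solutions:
 v(x) = C1/cos(x)^3


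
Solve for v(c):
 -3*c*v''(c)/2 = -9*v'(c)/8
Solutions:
 v(c) = C1 + C2*c^(7/4)


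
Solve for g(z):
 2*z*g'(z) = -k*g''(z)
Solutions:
 g(z) = C1 + C2*sqrt(k)*erf(z*sqrt(1/k))


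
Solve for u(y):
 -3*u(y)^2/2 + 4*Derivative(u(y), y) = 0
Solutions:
 u(y) = -8/(C1 + 3*y)


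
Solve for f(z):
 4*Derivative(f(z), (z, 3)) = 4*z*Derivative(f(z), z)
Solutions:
 f(z) = C1 + Integral(C2*airyai(z) + C3*airybi(z), z)


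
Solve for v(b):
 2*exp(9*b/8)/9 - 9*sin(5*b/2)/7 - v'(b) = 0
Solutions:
 v(b) = C1 + 16*exp(9*b/8)/81 + 18*cos(5*b/2)/35


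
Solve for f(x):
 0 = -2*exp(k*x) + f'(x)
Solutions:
 f(x) = C1 + 2*exp(k*x)/k


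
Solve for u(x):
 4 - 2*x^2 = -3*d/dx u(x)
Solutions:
 u(x) = C1 + 2*x^3/9 - 4*x/3


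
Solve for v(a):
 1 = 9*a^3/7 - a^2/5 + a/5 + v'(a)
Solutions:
 v(a) = C1 - 9*a^4/28 + a^3/15 - a^2/10 + a


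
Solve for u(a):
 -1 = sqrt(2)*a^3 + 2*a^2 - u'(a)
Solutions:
 u(a) = C1 + sqrt(2)*a^4/4 + 2*a^3/3 + a


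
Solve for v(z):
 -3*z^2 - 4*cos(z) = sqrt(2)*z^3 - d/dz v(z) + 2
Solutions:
 v(z) = C1 + sqrt(2)*z^4/4 + z^3 + 2*z + 4*sin(z)


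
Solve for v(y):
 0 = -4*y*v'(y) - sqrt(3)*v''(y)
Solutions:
 v(y) = C1 + C2*erf(sqrt(2)*3^(3/4)*y/3)


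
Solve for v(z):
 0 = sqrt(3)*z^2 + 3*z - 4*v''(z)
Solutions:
 v(z) = C1 + C2*z + sqrt(3)*z^4/48 + z^3/8


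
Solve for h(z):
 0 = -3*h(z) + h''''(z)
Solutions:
 h(z) = C1*exp(-3^(1/4)*z) + C2*exp(3^(1/4)*z) + C3*sin(3^(1/4)*z) + C4*cos(3^(1/4)*z)


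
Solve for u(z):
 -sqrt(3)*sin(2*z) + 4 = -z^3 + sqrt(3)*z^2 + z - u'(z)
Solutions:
 u(z) = C1 - z^4/4 + sqrt(3)*z^3/3 + z^2/2 - 4*z - sqrt(3)*cos(2*z)/2


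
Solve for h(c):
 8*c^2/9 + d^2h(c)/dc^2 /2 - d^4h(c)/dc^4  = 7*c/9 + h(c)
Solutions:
 h(c) = 8*c^2/9 - 7*c/9 + (C1*sin(c*sin(atan(sqrt(15))/2)) + C2*cos(c*sin(atan(sqrt(15))/2)))*exp(-c*cos(atan(sqrt(15))/2)) + (C3*sin(c*sin(atan(sqrt(15))/2)) + C4*cos(c*sin(atan(sqrt(15))/2)))*exp(c*cos(atan(sqrt(15))/2)) + 8/9


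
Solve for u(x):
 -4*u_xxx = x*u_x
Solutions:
 u(x) = C1 + Integral(C2*airyai(-2^(1/3)*x/2) + C3*airybi(-2^(1/3)*x/2), x)


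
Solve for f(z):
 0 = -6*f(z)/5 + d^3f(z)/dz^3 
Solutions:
 f(z) = C3*exp(5^(2/3)*6^(1/3)*z/5) + (C1*sin(2^(1/3)*3^(5/6)*5^(2/3)*z/10) + C2*cos(2^(1/3)*3^(5/6)*5^(2/3)*z/10))*exp(-5^(2/3)*6^(1/3)*z/10)


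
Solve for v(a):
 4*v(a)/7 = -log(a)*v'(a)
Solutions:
 v(a) = C1*exp(-4*li(a)/7)


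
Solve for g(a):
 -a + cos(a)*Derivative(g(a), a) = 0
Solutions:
 g(a) = C1 + Integral(a/cos(a), a)


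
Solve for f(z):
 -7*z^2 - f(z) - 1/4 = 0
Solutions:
 f(z) = -7*z^2 - 1/4


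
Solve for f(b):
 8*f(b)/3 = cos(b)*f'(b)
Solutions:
 f(b) = C1*(sin(b) + 1)^(4/3)/(sin(b) - 1)^(4/3)


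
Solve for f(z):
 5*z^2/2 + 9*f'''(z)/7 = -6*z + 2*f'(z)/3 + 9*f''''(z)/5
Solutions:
 f(z) = C1 + C2*exp(z*(5*5^(2/3)/(7*sqrt(2051) + 318)^(1/3) + 10 + 5^(1/3)*(7*sqrt(2051) + 318)^(1/3))/42)*sin(sqrt(3)*5^(1/3)*z*(-(7*sqrt(2051) + 318)^(1/3) + 5*5^(1/3)/(7*sqrt(2051) + 318)^(1/3))/42) + C3*exp(z*(5*5^(2/3)/(7*sqrt(2051) + 318)^(1/3) + 10 + 5^(1/3)*(7*sqrt(2051) + 318)^(1/3))/42)*cos(sqrt(3)*5^(1/3)*z*(-(7*sqrt(2051) + 318)^(1/3) + 5*5^(1/3)/(7*sqrt(2051) + 318)^(1/3))/42) + C4*exp(z*(-5^(1/3)*(7*sqrt(2051) + 318)^(1/3) - 5*5^(2/3)/(7*sqrt(2051) + 318)^(1/3) + 5)/21) + 5*z^3/4 + 9*z^2/2 + 405*z/28


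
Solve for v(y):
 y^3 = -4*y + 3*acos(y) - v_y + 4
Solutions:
 v(y) = C1 - y^4/4 - 2*y^2 + 3*y*acos(y) + 4*y - 3*sqrt(1 - y^2)


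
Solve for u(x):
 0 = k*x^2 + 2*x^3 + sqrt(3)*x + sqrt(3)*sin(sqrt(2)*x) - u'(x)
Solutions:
 u(x) = C1 + k*x^3/3 + x^4/2 + sqrt(3)*x^2/2 - sqrt(6)*cos(sqrt(2)*x)/2


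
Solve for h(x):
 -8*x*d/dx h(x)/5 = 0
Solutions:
 h(x) = C1


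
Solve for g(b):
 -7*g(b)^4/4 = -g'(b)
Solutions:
 g(b) = 2^(2/3)*(-1/(C1 + 21*b))^(1/3)
 g(b) = (-1/(C1 + 7*b))^(1/3)*(-6^(2/3) - 3*2^(2/3)*3^(1/6)*I)/6
 g(b) = (-1/(C1 + 7*b))^(1/3)*(-6^(2/3) + 3*2^(2/3)*3^(1/6)*I)/6


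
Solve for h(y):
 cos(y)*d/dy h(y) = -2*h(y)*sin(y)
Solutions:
 h(y) = C1*cos(y)^2


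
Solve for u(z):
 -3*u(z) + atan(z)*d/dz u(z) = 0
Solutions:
 u(z) = C1*exp(3*Integral(1/atan(z), z))


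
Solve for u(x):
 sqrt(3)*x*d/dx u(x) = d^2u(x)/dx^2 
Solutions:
 u(x) = C1 + C2*erfi(sqrt(2)*3^(1/4)*x/2)


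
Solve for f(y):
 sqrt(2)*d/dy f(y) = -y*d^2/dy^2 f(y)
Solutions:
 f(y) = C1 + C2*y^(1 - sqrt(2))


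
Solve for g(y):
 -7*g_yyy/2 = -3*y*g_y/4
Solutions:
 g(y) = C1 + Integral(C2*airyai(14^(2/3)*3^(1/3)*y/14) + C3*airybi(14^(2/3)*3^(1/3)*y/14), y)


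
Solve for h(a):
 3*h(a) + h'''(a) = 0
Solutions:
 h(a) = C3*exp(-3^(1/3)*a) + (C1*sin(3^(5/6)*a/2) + C2*cos(3^(5/6)*a/2))*exp(3^(1/3)*a/2)


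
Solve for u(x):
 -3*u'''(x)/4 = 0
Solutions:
 u(x) = C1 + C2*x + C3*x^2


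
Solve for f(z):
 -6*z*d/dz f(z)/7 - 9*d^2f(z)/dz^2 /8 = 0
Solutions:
 f(z) = C1 + C2*erf(2*sqrt(42)*z/21)


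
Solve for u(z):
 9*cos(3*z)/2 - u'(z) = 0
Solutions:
 u(z) = C1 + 3*sin(3*z)/2


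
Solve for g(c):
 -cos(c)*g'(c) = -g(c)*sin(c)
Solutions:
 g(c) = C1/cos(c)


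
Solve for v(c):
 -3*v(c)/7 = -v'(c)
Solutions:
 v(c) = C1*exp(3*c/7)


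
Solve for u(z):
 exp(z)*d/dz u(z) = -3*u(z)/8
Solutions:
 u(z) = C1*exp(3*exp(-z)/8)


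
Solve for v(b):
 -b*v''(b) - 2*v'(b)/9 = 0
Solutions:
 v(b) = C1 + C2*b^(7/9)


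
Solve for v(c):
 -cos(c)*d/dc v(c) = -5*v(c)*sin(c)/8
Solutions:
 v(c) = C1/cos(c)^(5/8)


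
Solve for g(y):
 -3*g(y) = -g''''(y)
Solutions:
 g(y) = C1*exp(-3^(1/4)*y) + C2*exp(3^(1/4)*y) + C3*sin(3^(1/4)*y) + C4*cos(3^(1/4)*y)


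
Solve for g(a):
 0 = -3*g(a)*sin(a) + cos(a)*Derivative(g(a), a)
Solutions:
 g(a) = C1/cos(a)^3


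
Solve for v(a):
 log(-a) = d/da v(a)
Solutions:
 v(a) = C1 + a*log(-a) - a


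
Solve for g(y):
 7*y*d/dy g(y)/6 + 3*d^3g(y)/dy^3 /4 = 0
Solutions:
 g(y) = C1 + Integral(C2*airyai(-42^(1/3)*y/3) + C3*airybi(-42^(1/3)*y/3), y)


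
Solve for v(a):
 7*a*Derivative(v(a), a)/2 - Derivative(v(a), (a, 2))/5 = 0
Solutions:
 v(a) = C1 + C2*erfi(sqrt(35)*a/2)


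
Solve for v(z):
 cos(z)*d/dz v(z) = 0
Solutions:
 v(z) = C1


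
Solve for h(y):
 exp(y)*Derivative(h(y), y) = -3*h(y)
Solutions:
 h(y) = C1*exp(3*exp(-y))


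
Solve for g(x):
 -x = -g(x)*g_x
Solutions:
 g(x) = -sqrt(C1 + x^2)
 g(x) = sqrt(C1 + x^2)


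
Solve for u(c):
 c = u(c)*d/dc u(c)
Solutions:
 u(c) = -sqrt(C1 + c^2)
 u(c) = sqrt(C1 + c^2)


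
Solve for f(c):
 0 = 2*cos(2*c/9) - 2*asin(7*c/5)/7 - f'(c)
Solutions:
 f(c) = C1 - 2*c*asin(7*c/5)/7 - 2*sqrt(25 - 49*c^2)/49 + 9*sin(2*c/9)


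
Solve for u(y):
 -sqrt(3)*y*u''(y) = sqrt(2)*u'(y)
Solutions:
 u(y) = C1 + C2*y^(1 - sqrt(6)/3)


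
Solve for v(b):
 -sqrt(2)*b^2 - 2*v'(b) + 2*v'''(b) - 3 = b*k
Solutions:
 v(b) = C1 + C2*exp(-b) + C3*exp(b) - sqrt(2)*b^3/6 - b^2*k/4 - 3*b/2 - sqrt(2)*b


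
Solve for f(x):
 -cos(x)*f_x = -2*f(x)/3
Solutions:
 f(x) = C1*(sin(x) + 1)^(1/3)/(sin(x) - 1)^(1/3)


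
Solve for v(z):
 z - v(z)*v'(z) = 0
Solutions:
 v(z) = -sqrt(C1 + z^2)
 v(z) = sqrt(C1 + z^2)


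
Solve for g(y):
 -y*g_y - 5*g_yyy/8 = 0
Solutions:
 g(y) = C1 + Integral(C2*airyai(-2*5^(2/3)*y/5) + C3*airybi(-2*5^(2/3)*y/5), y)


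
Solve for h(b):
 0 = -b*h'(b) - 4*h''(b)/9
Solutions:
 h(b) = C1 + C2*erf(3*sqrt(2)*b/4)


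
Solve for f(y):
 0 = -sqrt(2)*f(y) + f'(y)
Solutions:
 f(y) = C1*exp(sqrt(2)*y)


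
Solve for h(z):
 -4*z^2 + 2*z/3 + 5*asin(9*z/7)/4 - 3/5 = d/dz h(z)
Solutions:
 h(z) = C1 - 4*z^3/3 + z^2/3 + 5*z*asin(9*z/7)/4 - 3*z/5 + 5*sqrt(49 - 81*z^2)/36


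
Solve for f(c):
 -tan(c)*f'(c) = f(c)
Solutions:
 f(c) = C1/sin(c)


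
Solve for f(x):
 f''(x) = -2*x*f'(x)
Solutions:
 f(x) = C1 + C2*erf(x)


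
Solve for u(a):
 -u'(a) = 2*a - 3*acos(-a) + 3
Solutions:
 u(a) = C1 - a^2 + 3*a*acos(-a) - 3*a + 3*sqrt(1 - a^2)


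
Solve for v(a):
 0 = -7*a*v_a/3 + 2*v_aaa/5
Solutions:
 v(a) = C1 + Integral(C2*airyai(35^(1/3)*6^(2/3)*a/6) + C3*airybi(35^(1/3)*6^(2/3)*a/6), a)


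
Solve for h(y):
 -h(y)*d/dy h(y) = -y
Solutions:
 h(y) = -sqrt(C1 + y^2)
 h(y) = sqrt(C1 + y^2)


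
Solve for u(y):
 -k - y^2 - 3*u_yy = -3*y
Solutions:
 u(y) = C1 + C2*y - k*y^2/6 - y^4/36 + y^3/6


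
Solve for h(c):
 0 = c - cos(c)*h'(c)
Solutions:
 h(c) = C1 + Integral(c/cos(c), c)


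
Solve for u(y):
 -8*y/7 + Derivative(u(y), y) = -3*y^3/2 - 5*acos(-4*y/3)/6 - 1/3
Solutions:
 u(y) = C1 - 3*y^4/8 + 4*y^2/7 - 5*y*acos(-4*y/3)/6 - y/3 - 5*sqrt(9 - 16*y^2)/24


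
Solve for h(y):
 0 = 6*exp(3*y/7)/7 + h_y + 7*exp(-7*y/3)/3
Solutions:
 h(y) = C1 - 2*exp(3*y/7) + exp(-7*y/3)


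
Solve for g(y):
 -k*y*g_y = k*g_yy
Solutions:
 g(y) = C1 + C2*erf(sqrt(2)*y/2)


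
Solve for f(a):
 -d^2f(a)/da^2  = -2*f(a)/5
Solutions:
 f(a) = C1*exp(-sqrt(10)*a/5) + C2*exp(sqrt(10)*a/5)


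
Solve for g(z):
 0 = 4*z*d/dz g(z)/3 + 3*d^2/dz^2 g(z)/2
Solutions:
 g(z) = C1 + C2*erf(2*z/3)


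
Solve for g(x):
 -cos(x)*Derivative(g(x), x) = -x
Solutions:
 g(x) = C1 + Integral(x/cos(x), x)


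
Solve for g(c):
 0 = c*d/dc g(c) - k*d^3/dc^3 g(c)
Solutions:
 g(c) = C1 + Integral(C2*airyai(c*(1/k)^(1/3)) + C3*airybi(c*(1/k)^(1/3)), c)


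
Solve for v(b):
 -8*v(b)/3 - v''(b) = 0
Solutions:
 v(b) = C1*sin(2*sqrt(6)*b/3) + C2*cos(2*sqrt(6)*b/3)


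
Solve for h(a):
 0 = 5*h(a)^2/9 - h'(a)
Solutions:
 h(a) = -9/(C1 + 5*a)


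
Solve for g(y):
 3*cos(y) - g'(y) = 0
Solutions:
 g(y) = C1 + 3*sin(y)


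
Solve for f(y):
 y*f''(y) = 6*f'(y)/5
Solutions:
 f(y) = C1 + C2*y^(11/5)


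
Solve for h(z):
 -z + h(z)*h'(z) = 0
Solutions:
 h(z) = -sqrt(C1 + z^2)
 h(z) = sqrt(C1 + z^2)


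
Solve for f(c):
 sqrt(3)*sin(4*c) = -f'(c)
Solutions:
 f(c) = C1 + sqrt(3)*cos(4*c)/4


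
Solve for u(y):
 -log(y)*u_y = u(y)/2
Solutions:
 u(y) = C1*exp(-li(y)/2)


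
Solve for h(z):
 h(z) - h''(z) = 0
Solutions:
 h(z) = C1*exp(-z) + C2*exp(z)


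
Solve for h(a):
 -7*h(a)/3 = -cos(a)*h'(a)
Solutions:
 h(a) = C1*(sin(a) + 1)^(7/6)/(sin(a) - 1)^(7/6)


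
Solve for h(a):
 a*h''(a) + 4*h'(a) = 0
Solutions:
 h(a) = C1 + C2/a^3


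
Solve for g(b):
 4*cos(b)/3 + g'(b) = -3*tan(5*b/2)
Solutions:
 g(b) = C1 + 6*log(cos(5*b/2))/5 - 4*sin(b)/3
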